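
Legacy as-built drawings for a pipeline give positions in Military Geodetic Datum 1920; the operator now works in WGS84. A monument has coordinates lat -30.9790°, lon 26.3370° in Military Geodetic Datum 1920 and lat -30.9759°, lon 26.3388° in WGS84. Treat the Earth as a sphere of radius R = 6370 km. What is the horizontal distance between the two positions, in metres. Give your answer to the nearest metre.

Δφ = -30.9759° − -30.9790° = +0.0031°; Δλ = 26.3388° − 26.3370° = +0.0018°.
1° along a meridian = πR/180 = 111177 m.
ΔN = Δφ × 111177 = 344.7 m; ΔE = Δλ × 111177 × cos(-30.9790°) = +0.0018 × 111177 × 0.857356 = 171.6 m.
Distance = √(ΔE² + ΔN²) = √(171.6² + 344.7²) = 385.0 m.

385 m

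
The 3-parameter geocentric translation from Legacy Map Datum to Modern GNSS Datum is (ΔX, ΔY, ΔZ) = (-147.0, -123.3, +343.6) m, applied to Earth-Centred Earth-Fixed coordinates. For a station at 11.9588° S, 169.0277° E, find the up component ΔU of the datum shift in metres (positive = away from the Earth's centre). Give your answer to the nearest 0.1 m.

At φ = -11.9588°, λ = 169.0277°: sin φ = -0.207208, cos φ = 0.978297, sin λ = 0.190334, cos λ = -0.981719.
ΔU = cos φ cos λ·ΔX + cos φ sin λ·ΔY + sin φ·ΔZ = (0.978297)(-0.981719)(-147.0) + (0.978297)(0.190334)(-123.3) + (-0.207208)(343.6) = 47.03 m.

ΔU = 47.0 m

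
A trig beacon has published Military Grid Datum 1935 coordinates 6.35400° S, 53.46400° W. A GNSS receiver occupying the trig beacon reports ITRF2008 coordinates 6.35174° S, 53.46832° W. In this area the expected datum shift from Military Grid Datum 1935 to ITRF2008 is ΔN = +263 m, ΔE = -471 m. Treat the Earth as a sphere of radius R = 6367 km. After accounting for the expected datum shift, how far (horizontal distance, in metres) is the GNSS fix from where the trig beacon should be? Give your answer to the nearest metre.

13 m

Observed coordinate differences: Δφ = +0.00226°, Δλ = -0.00432°.
Converting to metres (1° lat = 111125 m, cos φ = 0.993857): observed ΔN = 251.1 m, observed ΔE = -477.1 m.
Subtracting the expected shift leaves a residual of 251.1 − (263) = -11.9 m north and -477.1 − (-471) = -6.1 m east.
Residual distance = √((-11.9)² + (-6.1)²) = 13.3 m.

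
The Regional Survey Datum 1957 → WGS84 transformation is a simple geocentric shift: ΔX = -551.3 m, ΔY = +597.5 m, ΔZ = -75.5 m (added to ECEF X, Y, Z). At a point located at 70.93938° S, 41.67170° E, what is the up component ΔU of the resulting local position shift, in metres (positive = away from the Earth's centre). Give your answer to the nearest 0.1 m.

ΔU = 66.6 m

At φ = -70.93938°, λ = 41.67170°: sin φ = -0.945174, cos φ = 0.326568, sin λ = 0.664861, cos λ = 0.746967.
ΔU = cos φ cos λ·ΔX + cos φ sin λ·ΔY + sin φ·ΔZ = (0.326568)(0.746967)(-551.3) + (0.326568)(0.664861)(597.5) + (-0.945174)(-75.5) = 66.61 m.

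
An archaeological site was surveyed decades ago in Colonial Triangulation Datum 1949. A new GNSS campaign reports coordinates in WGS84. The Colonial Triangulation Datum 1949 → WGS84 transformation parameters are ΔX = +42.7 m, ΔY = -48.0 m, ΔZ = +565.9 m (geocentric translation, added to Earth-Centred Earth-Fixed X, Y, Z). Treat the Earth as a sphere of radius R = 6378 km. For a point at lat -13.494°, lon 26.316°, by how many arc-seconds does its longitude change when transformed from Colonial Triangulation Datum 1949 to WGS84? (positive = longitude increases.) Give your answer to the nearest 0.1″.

Δλ = -2.1″

sin φ = -0.233344, cos φ = 0.972394, sin λ = 0.443322, cos λ = 0.896363.
East component: ΔE = −sin λ·ΔX + cos λ·ΔY = −(0.443322)(42.7) + (0.896363)(-48.0) = -61.96 m.
1° of latitude spans πR/180 = 111317 m; at latitude φ, 1° of longitude spans that × cos φ = 108244.1 m, so Δλ = -61.96 / 108244.1 × 3600 = -2.061″.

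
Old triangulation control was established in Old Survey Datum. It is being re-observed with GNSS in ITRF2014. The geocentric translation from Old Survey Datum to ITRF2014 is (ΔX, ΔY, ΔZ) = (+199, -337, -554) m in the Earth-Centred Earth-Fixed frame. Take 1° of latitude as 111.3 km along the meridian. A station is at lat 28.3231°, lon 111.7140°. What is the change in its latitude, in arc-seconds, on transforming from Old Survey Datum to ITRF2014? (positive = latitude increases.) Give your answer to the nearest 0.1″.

Δφ = -9.8″

sin φ = 0.474443, cos φ = 0.880286, sin λ = 0.929042, cos λ = -0.369974.
North component: ΔN = −sin φ cos λ·ΔX − sin φ sin λ·ΔY + cos φ·ΔZ = −(0.474443)(-0.369974)(199) − (0.474443)(0.929042)(-337) + (0.880286)(-554) = -304.21 m.
1° of latitude spans 111300 m, so Δφ = -304.21 / 111300 × 3600 = -9.840″.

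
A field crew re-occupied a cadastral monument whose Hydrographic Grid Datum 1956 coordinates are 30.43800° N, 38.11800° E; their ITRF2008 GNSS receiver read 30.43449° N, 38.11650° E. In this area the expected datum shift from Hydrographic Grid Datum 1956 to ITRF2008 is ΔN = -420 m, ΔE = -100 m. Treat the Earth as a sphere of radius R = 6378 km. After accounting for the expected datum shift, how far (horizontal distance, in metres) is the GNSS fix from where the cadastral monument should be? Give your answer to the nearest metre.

53 m

Observed coordinate differences: Δφ = -0.00351°, Δλ = -0.00150°.
Converting to metres (1° lat = 111317 m, cos φ = 0.862178): observed ΔN = -390.7 m, observed ΔE = -144.0 m.
Subtracting the expected shift leaves a residual of -390.7 − (-420) = 29.3 m north and -144.0 − (-100) = -44.0 m east.
Residual distance = √(29.3² + (-44.0)²) = 52.8 m.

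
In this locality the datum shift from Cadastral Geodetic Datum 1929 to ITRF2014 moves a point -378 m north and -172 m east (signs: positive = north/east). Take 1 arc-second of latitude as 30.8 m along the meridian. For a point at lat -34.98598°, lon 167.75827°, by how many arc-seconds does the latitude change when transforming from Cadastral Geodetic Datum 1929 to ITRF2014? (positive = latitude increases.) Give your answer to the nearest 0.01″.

1″ of latitude = 30.80 m, so Δφ = -378.0 / 30.80 = -12.273″.

Δφ = -12.27″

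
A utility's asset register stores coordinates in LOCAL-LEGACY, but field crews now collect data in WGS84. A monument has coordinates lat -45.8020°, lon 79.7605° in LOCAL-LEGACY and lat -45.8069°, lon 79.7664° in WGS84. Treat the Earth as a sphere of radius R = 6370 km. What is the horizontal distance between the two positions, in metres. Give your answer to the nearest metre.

Δφ = -45.8069° − -45.8020° = -0.0049°; Δλ = 79.7664° − 79.7605° = +0.0059°.
1° along a meridian = πR/180 = 111177 m.
ΔN = Δφ × 111177 = -544.8 m; ΔE = Δλ × 111177 × cos(-45.8020°) = +0.0059 × 111177 × 0.697140 = 457.3 m.
Distance = √(ΔE² + ΔN²) = √(457.3² + (-544.8)²) = 711.3 m.

711 m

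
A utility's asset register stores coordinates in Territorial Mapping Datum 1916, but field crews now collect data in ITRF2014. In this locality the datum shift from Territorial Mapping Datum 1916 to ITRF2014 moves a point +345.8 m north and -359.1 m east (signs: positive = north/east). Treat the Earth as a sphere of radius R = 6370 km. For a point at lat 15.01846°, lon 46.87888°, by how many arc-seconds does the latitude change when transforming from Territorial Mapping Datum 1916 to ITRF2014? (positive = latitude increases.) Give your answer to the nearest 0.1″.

Δφ = 11.2″

On a sphere of radius R, 1 rad of latitude = R, so Δφ = ΔN / R = 345.8 / 6370000 = 5.4286e-05 rad = 11.197″.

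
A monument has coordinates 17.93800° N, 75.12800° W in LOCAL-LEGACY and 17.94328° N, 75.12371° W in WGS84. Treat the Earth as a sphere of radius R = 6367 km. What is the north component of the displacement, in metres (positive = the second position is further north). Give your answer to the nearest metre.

ΔN = 587 m

Δφ = 17.94328° − 17.93800° = +0.00528°; Δλ = -75.12371° − -75.12800° = +0.00429°.
1° along a meridian = πR/180 = 111125 m.
ΔN = Δφ × 111125 = 586.7 m; ΔE = Δλ × 111125 × cos(17.93800°) = +0.00429 × 111125 × 0.951390 = 453.6 m.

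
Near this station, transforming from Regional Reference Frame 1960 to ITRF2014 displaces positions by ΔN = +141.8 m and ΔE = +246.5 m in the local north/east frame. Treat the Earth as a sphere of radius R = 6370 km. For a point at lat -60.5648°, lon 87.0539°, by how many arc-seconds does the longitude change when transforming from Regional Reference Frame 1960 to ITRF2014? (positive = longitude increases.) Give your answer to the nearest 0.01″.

Δλ = 16.24″

At latitude -60.5648°, cos φ = 0.491439.
One radian of longitude at latitude φ spans R cos φ, so Δλ = ΔE / (R cos φ) = 246.5 / (6370000 × 0.491439) = 7.8742e-05 rad = 16.242″.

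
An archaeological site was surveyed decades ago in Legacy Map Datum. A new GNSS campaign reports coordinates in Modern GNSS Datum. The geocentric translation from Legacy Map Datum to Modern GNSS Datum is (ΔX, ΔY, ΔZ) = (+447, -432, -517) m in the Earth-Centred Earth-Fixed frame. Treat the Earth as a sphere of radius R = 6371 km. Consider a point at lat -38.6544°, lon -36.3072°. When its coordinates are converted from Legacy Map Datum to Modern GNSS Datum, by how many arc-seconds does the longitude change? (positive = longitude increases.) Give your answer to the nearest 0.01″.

sin φ = -0.624621, cos φ = 0.780928, sin λ = -0.592114, cos λ = 0.805854.
East component: ΔE = −sin λ·ΔX + cos λ·ΔY = −(-0.592114)(447) + (0.805854)(-432) = -83.45 m.
1° of latitude spans πR/180 = 111195 m; at latitude φ, 1° of longitude spans that × cos φ = 86835.2 m, so Δλ = -83.45 / 86835.2 × 3600 = -3.460″.

Δλ = -3.46″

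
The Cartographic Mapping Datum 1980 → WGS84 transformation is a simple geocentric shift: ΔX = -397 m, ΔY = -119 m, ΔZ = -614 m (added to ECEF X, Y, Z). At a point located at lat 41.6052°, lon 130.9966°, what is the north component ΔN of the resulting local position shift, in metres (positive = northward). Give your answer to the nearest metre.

ΔN = -572 m

At φ = 41.6052°, λ = 130.9966°: sin φ = 0.663994, cos φ = 0.747738, sin λ = 0.754749, cos λ = -0.656014.
ΔN = −sin φ cos λ·ΔX − sin φ sin λ·ΔY + cos φ·ΔZ = −(0.663994)(-0.656014)(-397) − (0.663994)(0.754749)(-119) + (0.747738)(-614) = -572.40 m.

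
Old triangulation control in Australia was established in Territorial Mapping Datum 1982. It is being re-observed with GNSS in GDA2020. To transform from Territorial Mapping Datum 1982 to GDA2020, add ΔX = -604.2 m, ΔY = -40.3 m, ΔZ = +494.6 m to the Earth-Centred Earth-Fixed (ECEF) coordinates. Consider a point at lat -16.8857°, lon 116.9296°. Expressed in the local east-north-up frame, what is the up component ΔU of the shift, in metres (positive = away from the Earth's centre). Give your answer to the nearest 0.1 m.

The local up (radial) axis is (cos φ cos λ, cos φ sin λ, sin φ), giving ΔU = 261.842 − 34.381 − 143.663 = 83.80 m.

ΔU = 83.8 m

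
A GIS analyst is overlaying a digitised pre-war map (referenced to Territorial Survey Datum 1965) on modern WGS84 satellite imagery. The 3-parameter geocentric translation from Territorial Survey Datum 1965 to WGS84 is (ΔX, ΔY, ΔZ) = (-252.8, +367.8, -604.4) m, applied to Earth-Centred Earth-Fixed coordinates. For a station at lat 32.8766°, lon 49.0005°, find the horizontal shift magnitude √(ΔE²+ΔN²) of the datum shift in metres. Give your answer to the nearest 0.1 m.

At φ = 32.8766°, λ = 49.0005°: sin φ = 0.542831, cos φ = 0.839842, sin λ = 0.754715, cos λ = 0.656052.
ΔE = −sin λ·ΔX + cos λ·ΔY = −(0.754715)·(-252.8) + (0.656052)·(367.8) = 432.09 m.
ΔN = −sin φ cos λ·ΔX − sin φ sin λ·ΔY + cos φ·ΔZ = −(0.542831)(0.656052)(-252.8) − (0.542831)(0.754715)(367.8) + (0.839842)(-604.4) = -568.25 m.
Horizontal magnitude = √(ΔE² + ΔN²) = √(432.09² + (-568.25)²) = 713.87 m.

713.9 m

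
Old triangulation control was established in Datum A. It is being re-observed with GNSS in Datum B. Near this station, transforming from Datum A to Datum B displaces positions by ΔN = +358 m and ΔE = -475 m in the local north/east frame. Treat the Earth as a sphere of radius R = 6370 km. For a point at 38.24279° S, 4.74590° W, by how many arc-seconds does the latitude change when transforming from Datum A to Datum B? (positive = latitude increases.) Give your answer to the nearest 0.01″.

Δφ = 11.59″

On a sphere of radius R, 1 rad of latitude = R, so Δφ = ΔN / R = 358.0 / 6370000 = 5.6201e-05 rad = 11.592″.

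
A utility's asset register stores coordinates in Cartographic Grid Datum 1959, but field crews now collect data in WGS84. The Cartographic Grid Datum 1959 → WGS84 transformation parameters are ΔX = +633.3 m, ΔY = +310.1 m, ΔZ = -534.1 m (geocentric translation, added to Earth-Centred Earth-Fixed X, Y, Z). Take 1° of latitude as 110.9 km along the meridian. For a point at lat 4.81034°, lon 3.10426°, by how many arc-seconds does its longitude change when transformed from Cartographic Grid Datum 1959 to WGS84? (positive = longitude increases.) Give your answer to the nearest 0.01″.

Δλ = 8.97″

sin φ = 0.083858, cos φ = 0.996478, sin λ = 0.054153, cos λ = 0.998533.
East component: ΔE = −sin λ·ΔX + cos λ·ΔY = −(0.054153)(633.3) + (0.998533)(310.1) = 275.35 m.
1° of latitude spans 110900 m; at latitude φ, 1° of longitude spans that × cos φ = 110509.4 m, so Δλ = 275.35 / 110509.4 × 3600 = 8.970″.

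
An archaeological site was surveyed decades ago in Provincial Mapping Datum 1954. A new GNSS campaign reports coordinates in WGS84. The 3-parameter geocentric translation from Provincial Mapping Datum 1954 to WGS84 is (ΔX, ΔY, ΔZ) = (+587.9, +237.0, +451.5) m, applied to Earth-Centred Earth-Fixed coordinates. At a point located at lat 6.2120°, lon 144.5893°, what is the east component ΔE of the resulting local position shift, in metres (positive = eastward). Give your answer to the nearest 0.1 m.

The local east axis at (φ, λ) is (−sin λ, cos λ, 0), so ΔE = −sin(144.5893°)·587.9 + cos(144.5893°)·237.0 = -533.81 m.

ΔE = -533.8 m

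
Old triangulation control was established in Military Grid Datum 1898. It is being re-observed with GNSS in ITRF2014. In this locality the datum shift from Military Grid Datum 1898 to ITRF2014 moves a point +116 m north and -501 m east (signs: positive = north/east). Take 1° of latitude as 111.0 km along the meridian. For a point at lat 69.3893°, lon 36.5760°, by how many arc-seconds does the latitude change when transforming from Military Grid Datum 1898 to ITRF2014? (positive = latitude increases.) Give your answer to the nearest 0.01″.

1° of latitude = 111.0 km, so Δφ = 116.0 / 111000 = 0.0010450° = 3.762″.

Δφ = 3.76″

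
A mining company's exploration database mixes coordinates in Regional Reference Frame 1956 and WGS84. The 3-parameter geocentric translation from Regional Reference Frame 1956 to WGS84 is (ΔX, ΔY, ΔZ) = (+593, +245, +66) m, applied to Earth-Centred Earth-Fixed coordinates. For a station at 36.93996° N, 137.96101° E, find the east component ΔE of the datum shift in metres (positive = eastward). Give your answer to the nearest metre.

ΔE = -579 m

At φ = 36.93996°, λ = 137.96101°: sin φ = 0.600978, cos φ = 0.799266, sin λ = 0.669636, cos λ = -0.742689.
ΔE = −sin λ·ΔX + cos λ·ΔY = −(0.669636)·(593) + (-0.742689)·(245) = -579.05 m.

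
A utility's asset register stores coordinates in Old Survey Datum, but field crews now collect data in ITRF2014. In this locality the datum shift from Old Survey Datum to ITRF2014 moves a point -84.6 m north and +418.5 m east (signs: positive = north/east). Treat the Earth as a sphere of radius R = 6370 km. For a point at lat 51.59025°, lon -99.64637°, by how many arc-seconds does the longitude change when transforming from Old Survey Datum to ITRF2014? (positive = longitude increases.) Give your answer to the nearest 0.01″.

Δλ = 21.81″

At latitude 51.59025°, cos φ = 0.621281.
One radian of longitude at latitude φ spans R cos φ, so Δλ = ΔE / (R cos φ) = 418.5 / (6370000 × 0.621281) = 1.0575e-04 rad = 21.812″.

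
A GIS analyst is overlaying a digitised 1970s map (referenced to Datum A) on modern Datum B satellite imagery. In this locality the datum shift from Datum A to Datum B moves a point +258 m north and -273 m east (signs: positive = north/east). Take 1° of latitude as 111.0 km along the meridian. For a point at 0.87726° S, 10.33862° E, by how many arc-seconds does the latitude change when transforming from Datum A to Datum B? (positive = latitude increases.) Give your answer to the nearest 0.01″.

Δφ = 8.37″

1° of latitude = 111.0 km, so Δφ = 258.0 / 111000 = 0.0023243° = 8.368″.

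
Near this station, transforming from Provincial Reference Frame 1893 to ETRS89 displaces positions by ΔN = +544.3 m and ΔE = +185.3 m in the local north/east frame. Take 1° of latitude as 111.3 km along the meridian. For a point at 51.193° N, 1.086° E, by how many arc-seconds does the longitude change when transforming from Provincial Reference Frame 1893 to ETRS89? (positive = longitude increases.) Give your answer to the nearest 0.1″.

Δλ = 9.6″

At latitude 51.193°, cos φ = 0.626699.
1° of longitude at this latitude = 111.3 × cos φ = 69.75 km, so Δλ = 185.3 / 69751.6 = 0.0026566° = 9.564″.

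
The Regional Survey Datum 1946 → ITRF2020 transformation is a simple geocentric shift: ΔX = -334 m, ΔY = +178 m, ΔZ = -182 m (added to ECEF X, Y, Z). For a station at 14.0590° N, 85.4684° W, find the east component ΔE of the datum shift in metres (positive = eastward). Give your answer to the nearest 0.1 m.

ΔE = -318.9 m

At φ = 14.0590°, λ = -85.4684°: sin φ = 0.242921, cos φ = 0.970046, sin λ = -0.996874, cos λ = 0.079009.
ΔE = −sin λ·ΔX + cos λ·ΔY = −(-0.996874)·(-334) + (0.079009)·(178) = -318.89 m.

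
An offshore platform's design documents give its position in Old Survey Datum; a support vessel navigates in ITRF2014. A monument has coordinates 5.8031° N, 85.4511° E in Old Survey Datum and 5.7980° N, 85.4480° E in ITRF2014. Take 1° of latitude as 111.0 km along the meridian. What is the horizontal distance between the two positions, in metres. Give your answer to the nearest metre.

Δφ = 5.7980° − 5.8031° = -0.0051°; Δλ = 85.4480° − 85.4511° = -0.0031°.
ΔN = Δφ × 111000 = -566.1 m; ΔE = Δλ × 111000 × cos(5.8031°) = -0.0031 × 111000 × 0.994875 = -342.3 m.
Distance = √(ΔE² + ΔN²) = √((-342.3)² + (-566.1)²) = 661.6 m.

662 m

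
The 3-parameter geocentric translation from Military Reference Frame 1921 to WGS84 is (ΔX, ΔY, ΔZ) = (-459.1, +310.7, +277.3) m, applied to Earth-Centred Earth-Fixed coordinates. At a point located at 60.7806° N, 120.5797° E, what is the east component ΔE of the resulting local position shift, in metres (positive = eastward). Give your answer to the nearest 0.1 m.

ΔE = 237.2 m

At φ = 60.7806°, λ = 120.5797°: sin φ = 0.872757, cos φ = 0.488155, sin λ = 0.860922, cos λ = -0.508736.
ΔE = −sin λ·ΔX + cos λ·ΔY = −(0.860922)·(-459.1) + (-0.508736)·(310.7) = 237.19 m.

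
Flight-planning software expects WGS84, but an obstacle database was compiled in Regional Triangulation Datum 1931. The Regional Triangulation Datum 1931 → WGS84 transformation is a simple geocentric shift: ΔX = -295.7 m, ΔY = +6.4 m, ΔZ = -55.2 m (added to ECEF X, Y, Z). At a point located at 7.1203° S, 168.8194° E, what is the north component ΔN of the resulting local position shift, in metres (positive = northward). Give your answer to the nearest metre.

ΔN = -19 m

At φ = -7.1203°, λ = 168.8194°: sin φ = -0.123953, cos φ = 0.992288, sin λ = 0.193902, cos λ = -0.981021.
ΔN = −sin φ cos λ·ΔX − sin φ sin λ·ΔY + cos φ·ΔZ = −(-0.123953)(-0.981021)(-295.7) − (-0.123953)(0.193902)(6.4) + (0.992288)(-55.2) = -18.66 m.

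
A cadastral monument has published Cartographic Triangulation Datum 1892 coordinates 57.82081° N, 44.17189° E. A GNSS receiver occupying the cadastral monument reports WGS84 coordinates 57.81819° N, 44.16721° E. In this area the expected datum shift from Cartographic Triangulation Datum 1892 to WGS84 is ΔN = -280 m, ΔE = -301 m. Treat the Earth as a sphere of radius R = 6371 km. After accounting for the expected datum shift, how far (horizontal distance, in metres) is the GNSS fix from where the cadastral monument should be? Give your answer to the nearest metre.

Observed coordinate differences: Δφ = -0.00262°, Δλ = -0.00468°.
Converting to metres (1° lat = 111195 m, cos φ = 0.532569): observed ΔN = -291.3 m, observed ΔE = -277.1 m.
Subtracting the expected shift leaves a residual of -291.3 − (-280) = -11.3 m north and -277.1 − (-301) = 23.9 m east.
Residual distance = √((-11.3)² + 23.9²) = 26.4 m.

26 m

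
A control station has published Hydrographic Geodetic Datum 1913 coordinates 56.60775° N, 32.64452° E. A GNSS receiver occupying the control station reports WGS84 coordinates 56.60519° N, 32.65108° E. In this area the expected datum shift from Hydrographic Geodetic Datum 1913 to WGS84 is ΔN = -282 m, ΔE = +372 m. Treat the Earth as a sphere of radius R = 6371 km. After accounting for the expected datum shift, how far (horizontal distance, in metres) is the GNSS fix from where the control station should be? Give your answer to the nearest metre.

30 m

Observed coordinate differences: Δφ = -0.00256°, Δλ = +0.00656°.
Converting to metres (1° lat = 111195 m, cos φ = 0.550368): observed ΔN = -284.7 m, observed ΔE = 401.5 m.
Subtracting the expected shift leaves a residual of -284.7 − (-282) = -2.7 m north and 401.5 − (372) = 29.5 m east.
Residual distance = √((-2.7)² + 29.5²) = 29.6 m.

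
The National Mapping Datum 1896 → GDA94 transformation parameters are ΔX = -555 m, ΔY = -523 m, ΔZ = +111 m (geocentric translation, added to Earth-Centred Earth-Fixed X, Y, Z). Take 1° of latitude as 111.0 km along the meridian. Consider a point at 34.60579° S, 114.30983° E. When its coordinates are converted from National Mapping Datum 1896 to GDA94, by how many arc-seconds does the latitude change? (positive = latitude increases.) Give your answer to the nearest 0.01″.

sin φ = -0.567927, cos φ = 0.823079, sin λ = 0.911333, cos λ = -0.411671.
North component: ΔN = −sin φ cos λ·ΔX − sin φ sin λ·ΔY + cos φ·ΔZ = −(-0.567927)(-0.411671)(-555) − (-0.567927)(0.911333)(-523) + (0.823079)(111) = -49.57 m.
1° of latitude spans 111000 m, so Δφ = -49.57 / 111000 × 3600 = -1.608″.

Δφ = -1.61″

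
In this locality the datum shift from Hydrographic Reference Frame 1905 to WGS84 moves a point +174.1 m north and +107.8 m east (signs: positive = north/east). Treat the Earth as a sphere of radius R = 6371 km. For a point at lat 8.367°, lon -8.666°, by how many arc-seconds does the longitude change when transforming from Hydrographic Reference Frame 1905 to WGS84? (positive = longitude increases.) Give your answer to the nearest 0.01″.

Δλ = 3.53″

At latitude 8.367°, cos φ = 0.989356.
One radian of longitude at latitude φ spans R cos φ, so Δλ = ΔE / (R cos φ) = 107.8 / (6371000 × 0.989356) = 1.7102e-05 rad = 3.528″.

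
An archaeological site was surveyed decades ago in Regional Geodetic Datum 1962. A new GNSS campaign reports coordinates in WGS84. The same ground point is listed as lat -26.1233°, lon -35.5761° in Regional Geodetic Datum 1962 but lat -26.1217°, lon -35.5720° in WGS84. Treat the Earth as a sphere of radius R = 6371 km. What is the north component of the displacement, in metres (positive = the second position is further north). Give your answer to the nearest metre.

Δφ = -26.1217° − -26.1233° = +0.0016°; Δλ = -35.5720° − -35.5761° = +0.0041°.
1° along a meridian = πR/180 = 111195 m.
ΔN = Δφ × 111195 = 177.9 m; ΔE = Δλ × 111195 × cos(-26.1233°) = +0.0041 × 111195 × 0.897849 = 409.3 m.

ΔN = 178 m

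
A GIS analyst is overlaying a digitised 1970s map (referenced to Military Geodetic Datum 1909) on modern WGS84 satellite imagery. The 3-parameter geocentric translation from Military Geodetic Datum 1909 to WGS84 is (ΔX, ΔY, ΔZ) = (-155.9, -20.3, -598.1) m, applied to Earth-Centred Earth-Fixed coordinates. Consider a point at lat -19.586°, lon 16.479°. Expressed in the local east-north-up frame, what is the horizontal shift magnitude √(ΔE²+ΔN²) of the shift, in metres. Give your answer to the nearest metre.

616 m

The local east axis at (φ, λ) is (−sin λ, cos λ, 0), so ΔE = −sin(16.479°)·(-155.9) + cos(16.479°)·(-20.3) = 24.76 m.
The local north axis is (−sin φ cos λ, −sin φ sin λ, cos φ), giving ΔN = -50.114 − 1.930 − 563.494 = -615.54 m.
Horizontal magnitude = √(ΔE² + ΔN²) = √(24.76² + (-615.54)²) = 616.04 m.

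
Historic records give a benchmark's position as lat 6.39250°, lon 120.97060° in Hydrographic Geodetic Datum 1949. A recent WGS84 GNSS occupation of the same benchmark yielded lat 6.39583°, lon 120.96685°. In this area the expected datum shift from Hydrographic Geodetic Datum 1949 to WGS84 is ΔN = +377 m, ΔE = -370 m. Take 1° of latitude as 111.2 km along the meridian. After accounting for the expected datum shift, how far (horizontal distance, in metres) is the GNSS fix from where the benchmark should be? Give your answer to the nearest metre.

Observed coordinate differences: Δφ = +0.00333°, Δλ = -0.00375°.
Converting to metres (1° lat = 111200 m, cos φ = 0.993783): observed ΔN = 370.3 m, observed ΔE = -414.4 m.
Subtracting the expected shift leaves a residual of 370.3 − (377) = -6.7 m north and -414.4 − (-370) = -44.4 m east.
Residual distance = √((-6.7)² + (-44.4)²) = 44.9 m.

45 m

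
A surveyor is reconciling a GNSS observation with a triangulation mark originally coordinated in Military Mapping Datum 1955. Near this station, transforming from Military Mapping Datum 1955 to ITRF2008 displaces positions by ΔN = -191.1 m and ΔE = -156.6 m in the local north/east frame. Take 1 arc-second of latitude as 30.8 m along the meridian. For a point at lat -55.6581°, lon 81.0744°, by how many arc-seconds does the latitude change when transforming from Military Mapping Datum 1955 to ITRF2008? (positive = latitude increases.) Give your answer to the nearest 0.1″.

1″ of latitude = 30.80 m, so Δφ = -191.1 / 30.80 = -6.205″.

Δφ = -6.2″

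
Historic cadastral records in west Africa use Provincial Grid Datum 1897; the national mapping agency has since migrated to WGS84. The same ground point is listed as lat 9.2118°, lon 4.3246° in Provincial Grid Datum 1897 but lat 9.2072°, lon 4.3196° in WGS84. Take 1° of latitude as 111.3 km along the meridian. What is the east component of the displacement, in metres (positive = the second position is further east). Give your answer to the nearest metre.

ΔE = -549 m

Δφ = 9.2072° − 9.2118° = -0.0046°; Δλ = 4.3196° − 4.3246° = -0.0050°.
ΔN = Δφ × 111300 = -512.0 m; ΔE = Δλ × 111300 × cos(9.2118°) = -0.0050 × 111300 × 0.987103 = -549.3 m.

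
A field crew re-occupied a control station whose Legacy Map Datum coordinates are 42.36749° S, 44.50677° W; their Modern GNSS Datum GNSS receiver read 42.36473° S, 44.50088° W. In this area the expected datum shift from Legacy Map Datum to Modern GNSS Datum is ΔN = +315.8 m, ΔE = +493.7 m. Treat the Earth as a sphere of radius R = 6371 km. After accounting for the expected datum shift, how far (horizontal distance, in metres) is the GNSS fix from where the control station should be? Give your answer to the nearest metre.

Observed coordinate differences: Δφ = +0.00276°, Δλ = +0.00589°.
Converting to metres (1° lat = 111195 m, cos φ = 0.738838): observed ΔN = 306.9 m, observed ΔE = 483.9 m.
Subtracting the expected shift leaves a residual of 306.9 − (315.8) = -8.9 m north and 483.9 − (493.7) = -9.8 m east.
Residual distance = √((-8.9)² + (-9.8)²) = 13.2 m.

13 m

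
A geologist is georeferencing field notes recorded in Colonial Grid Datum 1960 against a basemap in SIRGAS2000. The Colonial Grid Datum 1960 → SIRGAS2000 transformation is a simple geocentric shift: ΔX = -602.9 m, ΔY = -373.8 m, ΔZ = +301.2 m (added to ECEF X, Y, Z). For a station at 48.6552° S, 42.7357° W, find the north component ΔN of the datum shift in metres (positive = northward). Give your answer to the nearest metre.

ΔN = 57 m

At φ = -48.6552°, λ = -42.7357°: sin φ = -0.750748, cos φ = 0.660589, sin λ = -0.678617, cos λ = 0.734492.
ΔN = −sin φ cos λ·ΔX − sin φ sin λ·ΔY + cos φ·ΔZ = −(-0.750748)(0.734492)(-602.9) − (-0.750748)(-0.678617)(-373.8) + (0.660589)(301.2) = 56.96 m.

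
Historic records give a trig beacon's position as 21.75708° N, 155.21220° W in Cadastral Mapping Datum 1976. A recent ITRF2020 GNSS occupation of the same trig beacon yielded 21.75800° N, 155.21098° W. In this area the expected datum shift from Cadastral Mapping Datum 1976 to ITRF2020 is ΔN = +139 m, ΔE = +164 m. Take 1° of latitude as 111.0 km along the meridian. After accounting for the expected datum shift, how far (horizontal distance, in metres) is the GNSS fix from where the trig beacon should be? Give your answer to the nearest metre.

53 m

Observed coordinate differences: Δφ = +0.00092°, Δλ = +0.00122°.
Converting to metres (1° lat = 111000 m, cos φ = 0.928764): observed ΔN = 102.1 m, observed ΔE = 125.8 m.
Subtracting the expected shift leaves a residual of 102.1 − (139) = -36.9 m north and 125.8 − (164) = -38.2 m east.
Residual distance = √((-36.9)² + (-38.2)²) = 53.1 m.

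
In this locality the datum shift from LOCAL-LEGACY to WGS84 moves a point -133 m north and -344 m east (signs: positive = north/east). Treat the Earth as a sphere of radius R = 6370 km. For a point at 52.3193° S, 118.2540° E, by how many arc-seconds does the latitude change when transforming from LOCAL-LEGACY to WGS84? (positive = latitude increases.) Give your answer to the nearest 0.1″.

On a sphere of radius R, 1 rad of latitude = R, so Δφ = ΔN / R = -133.0 / 6370000 = -2.0879e-05 rad = -4.307″.

Δφ = -4.3″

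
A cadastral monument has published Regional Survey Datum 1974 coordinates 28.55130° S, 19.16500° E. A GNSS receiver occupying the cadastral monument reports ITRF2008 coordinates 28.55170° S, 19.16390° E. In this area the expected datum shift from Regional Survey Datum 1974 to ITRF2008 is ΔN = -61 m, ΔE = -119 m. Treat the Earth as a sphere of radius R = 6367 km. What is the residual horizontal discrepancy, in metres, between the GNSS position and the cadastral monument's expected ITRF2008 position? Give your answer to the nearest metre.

Observed coordinate differences: Δφ = -0.00040°, Δλ = -0.00110°.
Converting to metres (1° lat = 111125 m, cos φ = 0.878390): observed ΔN = -44.5 m, observed ΔE = -107.4 m.
Subtracting the expected shift leaves a residual of -44.5 − (-61) = 16.5 m north and -107.4 − (-119) = 11.6 m east.
Residual distance = √(16.5² + 11.6²) = 20.2 m.

20 m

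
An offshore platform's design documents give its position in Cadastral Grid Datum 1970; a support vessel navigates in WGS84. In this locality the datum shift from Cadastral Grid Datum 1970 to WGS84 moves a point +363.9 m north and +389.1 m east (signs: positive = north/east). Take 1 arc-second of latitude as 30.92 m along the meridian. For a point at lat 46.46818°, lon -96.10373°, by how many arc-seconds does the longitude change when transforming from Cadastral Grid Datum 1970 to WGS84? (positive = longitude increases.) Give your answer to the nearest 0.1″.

Δλ = 18.3″

At latitude 46.46818°, cos φ = 0.688757.
1″ of longitude at this latitude = 30.92 × cos φ = 21.2964 m, so Δλ = 389.1 / 21.2964 = 18.271″.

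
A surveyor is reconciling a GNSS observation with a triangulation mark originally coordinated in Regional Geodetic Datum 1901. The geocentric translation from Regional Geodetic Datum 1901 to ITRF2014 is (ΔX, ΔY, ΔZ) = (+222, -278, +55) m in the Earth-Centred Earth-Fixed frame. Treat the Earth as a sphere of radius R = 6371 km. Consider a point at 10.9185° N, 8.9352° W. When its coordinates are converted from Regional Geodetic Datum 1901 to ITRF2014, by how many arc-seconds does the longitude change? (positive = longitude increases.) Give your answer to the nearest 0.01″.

Δλ = -7.92″

sin φ = 0.189412, cos φ = 0.981898, sin λ = -0.155317, cos λ = 0.987865.
East component: ΔE = −sin λ·ΔX + cos λ·ΔY = −(-0.155317)(222) + (0.987865)(-278) = -240.15 m.
1° of latitude spans πR/180 = 111195 m; at latitude φ, 1° of longitude spans that × cos φ = 109182.0 m, so Δλ = -240.15 / 109182.0 × 3600 = -7.918″.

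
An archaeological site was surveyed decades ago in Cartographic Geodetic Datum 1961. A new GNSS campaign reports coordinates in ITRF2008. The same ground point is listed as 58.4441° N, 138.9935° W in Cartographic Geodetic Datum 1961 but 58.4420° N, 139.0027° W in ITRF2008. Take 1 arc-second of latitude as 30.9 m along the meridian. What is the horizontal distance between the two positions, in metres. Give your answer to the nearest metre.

Δφ = 58.4420° − 58.4441° = -0.0021°; Δλ = -139.0027° − -138.9935° = -0.0092°.
1° of latitude = 3600 × 30.90 = 111240 m.
ΔN = Δφ × 111240 = -233.6 m; ΔE = Δλ × 111240 × cos(58.4441°) = -0.0092 × 111240 × 0.523330 = -535.6 m.
Distance = √(ΔE² + ΔN²) = √((-535.6)² + (-233.6)²) = 584.3 m.

584 m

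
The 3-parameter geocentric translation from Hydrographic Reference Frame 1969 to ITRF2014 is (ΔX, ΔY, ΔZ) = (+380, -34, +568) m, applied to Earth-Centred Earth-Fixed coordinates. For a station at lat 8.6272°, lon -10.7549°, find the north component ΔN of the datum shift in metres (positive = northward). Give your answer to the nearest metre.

At φ = 8.6272°, λ = -10.7549°: sin φ = 0.150005, cos φ = 0.988685, sin λ = -0.186608, cos λ = 0.982434.
ΔN = −sin φ cos λ·ΔX − sin φ sin λ·ΔY + cos φ·ΔZ = −(0.150005)(0.982434)(380) − (0.150005)(-0.186608)(-34) + (0.988685)(568) = 504.62 m.

ΔN = 505 m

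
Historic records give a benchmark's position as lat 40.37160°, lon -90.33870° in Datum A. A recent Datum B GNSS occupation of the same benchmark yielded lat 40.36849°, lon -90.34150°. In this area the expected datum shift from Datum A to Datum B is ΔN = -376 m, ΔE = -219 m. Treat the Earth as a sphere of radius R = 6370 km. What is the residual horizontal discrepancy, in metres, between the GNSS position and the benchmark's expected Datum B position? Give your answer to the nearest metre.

35 m

Observed coordinate differences: Δφ = -0.00311°, Δλ = -0.00280°.
Converting to metres (1° lat = 111177 m, cos φ = 0.761859): observed ΔN = -345.8 m, observed ΔE = -237.2 m.
Subtracting the expected shift leaves a residual of -345.8 − (-376) = 30.2 m north and -237.2 − (-219) = -18.2 m east.
Residual distance = √(30.2² + (-18.2)²) = 35.3 m.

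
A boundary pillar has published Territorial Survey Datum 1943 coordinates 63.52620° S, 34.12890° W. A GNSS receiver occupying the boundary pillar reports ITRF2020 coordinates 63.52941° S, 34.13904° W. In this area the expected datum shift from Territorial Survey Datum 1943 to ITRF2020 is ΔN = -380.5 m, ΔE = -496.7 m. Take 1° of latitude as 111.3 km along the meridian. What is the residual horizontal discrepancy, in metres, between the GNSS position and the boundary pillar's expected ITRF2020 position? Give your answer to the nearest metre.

24 m

Observed coordinate differences: Δφ = -0.00321°, Δλ = -0.01014°.
Converting to metres (1° lat = 111300 m, cos φ = 0.445789): observed ΔN = -357.3 m, observed ΔE = -503.1 m.
Subtracting the expected shift leaves a residual of -357.3 − (-380.5) = 23.2 m north and -503.1 − (-496.7) = -6.4 m east.
Residual distance = √(23.2² + (-6.4)²) = 24.1 m.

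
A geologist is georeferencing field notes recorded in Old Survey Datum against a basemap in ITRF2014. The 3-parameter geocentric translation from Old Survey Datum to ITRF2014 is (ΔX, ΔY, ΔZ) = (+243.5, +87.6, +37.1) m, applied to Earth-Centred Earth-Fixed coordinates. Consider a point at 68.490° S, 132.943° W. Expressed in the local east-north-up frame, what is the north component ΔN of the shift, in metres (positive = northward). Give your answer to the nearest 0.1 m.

ΔN = -200.4 m

The local north axis is (−sin φ cos λ, −sin φ sin λ, cos φ), giving ΔN = -154.336 − 59.660 + 13.603 = -200.39 m.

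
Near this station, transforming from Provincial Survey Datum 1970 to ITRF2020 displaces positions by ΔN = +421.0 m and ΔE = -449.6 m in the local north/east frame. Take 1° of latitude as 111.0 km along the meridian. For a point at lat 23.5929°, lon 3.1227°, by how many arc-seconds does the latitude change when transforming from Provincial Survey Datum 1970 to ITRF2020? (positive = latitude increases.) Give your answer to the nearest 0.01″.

Δφ = 13.65″

1° of latitude = 111.0 km, so Δφ = 421.0 / 111000 = 0.0037928° = 13.654″.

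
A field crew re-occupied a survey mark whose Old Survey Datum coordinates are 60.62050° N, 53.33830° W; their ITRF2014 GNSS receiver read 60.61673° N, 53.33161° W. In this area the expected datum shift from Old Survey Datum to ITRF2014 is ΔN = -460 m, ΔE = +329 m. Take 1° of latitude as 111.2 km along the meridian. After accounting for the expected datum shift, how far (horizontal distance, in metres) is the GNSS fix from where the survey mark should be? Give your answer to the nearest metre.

54 m

Observed coordinate differences: Δφ = -0.00377°, Δλ = +0.00669°.
Converting to metres (1° lat = 111200 m, cos φ = 0.490592): observed ΔN = -419.2 m, observed ΔE = 365.0 m.
Subtracting the expected shift leaves a residual of -419.2 − (-460) = 40.8 m north and 365.0 − (329) = 36.0 m east.
Residual distance = √(40.8² + 36.0²) = 54.4 m.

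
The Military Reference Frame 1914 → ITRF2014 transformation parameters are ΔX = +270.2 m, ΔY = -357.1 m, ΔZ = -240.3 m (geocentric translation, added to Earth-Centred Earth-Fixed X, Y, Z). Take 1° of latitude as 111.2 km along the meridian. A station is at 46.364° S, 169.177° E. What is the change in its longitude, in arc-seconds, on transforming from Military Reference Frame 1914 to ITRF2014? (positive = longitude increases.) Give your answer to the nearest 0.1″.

sin φ = -0.723738, cos φ = 0.690074, sin λ = 0.187776, cos λ = -0.982212.
East component: ΔE = −sin λ·ΔX + cos λ·ΔY = −(0.187776)(270.2) + (-0.982212)(-357.1) = 300.01 m.
1° of latitude spans 111200 m; at latitude φ, 1° of longitude spans that × cos φ = 76736.3 m, so Δλ = 300.01 / 76736.3 × 3600 = 14.075″.

Δλ = 14.1″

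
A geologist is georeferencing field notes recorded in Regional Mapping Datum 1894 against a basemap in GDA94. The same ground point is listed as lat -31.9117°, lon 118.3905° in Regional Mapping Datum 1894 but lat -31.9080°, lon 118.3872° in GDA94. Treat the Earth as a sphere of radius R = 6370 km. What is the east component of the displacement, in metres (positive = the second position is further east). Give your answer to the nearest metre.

ΔE = -311 m

Δφ = -31.9080° − -31.9117° = +0.0037°; Δλ = 118.3872° − 118.3905° = -0.0033°.
1° along a meridian = πR/180 = 111177 m.
ΔN = Δφ × 111177 = 411.4 m; ΔE = Δλ × 111177 × cos(-31.9117°) = -0.0033 × 111177 × 0.848864 = -311.4 m.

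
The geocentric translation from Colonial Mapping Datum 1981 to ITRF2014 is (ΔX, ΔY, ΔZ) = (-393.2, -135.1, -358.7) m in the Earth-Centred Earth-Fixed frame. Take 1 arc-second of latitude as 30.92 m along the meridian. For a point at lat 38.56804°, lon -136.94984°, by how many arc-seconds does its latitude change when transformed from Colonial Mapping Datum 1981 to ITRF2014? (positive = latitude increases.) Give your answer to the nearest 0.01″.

Δφ = -16.72″

sin φ = 0.623444, cos φ = 0.781868, sin λ = -0.682638, cos λ = -0.730756.
North component: ΔN = −sin φ cos λ·ΔX − sin φ sin λ·ΔY + cos φ·ΔZ = −(0.623444)(-0.730756)(-393.2) − (0.623444)(-0.682638)(-135.1) + (0.781868)(-358.7) = -517.09 m.
1° of latitude spans 3600 × 30.92 = 111312 m, so Δφ = -517.09 / 111312 × 3600 = -16.723″.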